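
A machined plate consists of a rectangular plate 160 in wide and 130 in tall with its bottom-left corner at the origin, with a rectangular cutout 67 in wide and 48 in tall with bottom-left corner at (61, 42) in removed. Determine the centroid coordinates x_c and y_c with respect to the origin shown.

x_c = 77.35 in, y_c = 64.82 in

plate: A = 160 × 130 = 20800.00, centroid at (80.00, 65.00).
hole: A = −(67 × 48) = -3216.00, centroid at (94.50, 66.00).
ΣA = 17584.00 in², ΣAx_c = 1360088.00 in³, ΣAy_c = 1139744.00 in³.
x_c = 1360088.00/17584.00 = 77.35 in; y_c = 1139744.00/17584.00 = 64.82 in.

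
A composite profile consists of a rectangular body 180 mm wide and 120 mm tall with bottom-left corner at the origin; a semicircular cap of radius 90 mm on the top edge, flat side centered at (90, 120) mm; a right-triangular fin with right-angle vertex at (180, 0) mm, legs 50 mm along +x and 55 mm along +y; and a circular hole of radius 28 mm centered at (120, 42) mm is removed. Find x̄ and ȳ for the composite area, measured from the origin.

x̄ = 92.19 mm, ȳ = 97.20 mm

rectangular body: A = 180 × 120 = 21600.00, centroid at (90.00, 60.00).
semicircular top: A = ½π·90² = 12723.45, centroid at (90.00, 158.20).
triangular fin: A = ½·50·55 = 1375.00, centroid at (196.67, 18.33).
hole: A = −π·28² = -2463.01, centroid at (120.00, 42.00).
ΣA = 33235.44 mm², ΣAx̄ = 3063966.15 mm³, ΣAȳ = 3230576.00 mm³.
x̄ = 3063966.15/33235.44 = 92.19 mm; ȳ = 3230576.00/33235.44 = 97.20 mm.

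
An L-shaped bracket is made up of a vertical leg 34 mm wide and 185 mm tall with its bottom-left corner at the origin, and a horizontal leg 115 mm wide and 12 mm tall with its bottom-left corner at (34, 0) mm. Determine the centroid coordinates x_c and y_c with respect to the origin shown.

vertical leg: A = 34 × 185 = 6290.00, centroid at (17.00, 92.50).
horizontal leg: A = 115 × 12 = 1380.00, centroid at (91.50, 6.00).
ΣA = 7670.00 mm²
ΣAx_c = (6290.00)(17.00) + (1380.00)(91.50) = 233200.00 mm³
ΣAy_c = (6290.00)(92.50) + (1380.00)(6.00) = 590105.00 mm³
x_c = 233200.00 / 7670.00 = 30.40 mm
y_c = 590105.00 / 7670.00 = 76.94 mm

x_c = 30.40 mm, y_c = 76.94 mm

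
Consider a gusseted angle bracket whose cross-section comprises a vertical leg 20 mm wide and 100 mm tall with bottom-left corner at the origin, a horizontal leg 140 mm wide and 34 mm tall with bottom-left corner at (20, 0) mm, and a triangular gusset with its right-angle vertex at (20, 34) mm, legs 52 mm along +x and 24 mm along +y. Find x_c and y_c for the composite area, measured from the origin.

x_c = 63.88 mm, y_c = 28.05 mm

vertical leg: A = 20 × 100 = 2000.00, centroid at (10.00, 50.00).
horizontal leg: A = 140 × 34 = 4760.00, centroid at (90.00, 17.00).
gusset: A = ½·52·24 = 624.00, centroid at (37.33, 42.00).
ΣA = 7384.00 mm²
ΣAx_c = (2000.00)(10.00) + (4760.00)(90.00) + (624.00)(37.33) = 471696.00 mm³
ΣAy_c = (2000.00)(50.00) + (4760.00)(17.00) + (624.00)(42.00) = 207128.00 mm³
x_c = 471696.00 / 7384.00 = 63.88 mm
y_c = 207128.00 / 7384.00 = 28.05 mm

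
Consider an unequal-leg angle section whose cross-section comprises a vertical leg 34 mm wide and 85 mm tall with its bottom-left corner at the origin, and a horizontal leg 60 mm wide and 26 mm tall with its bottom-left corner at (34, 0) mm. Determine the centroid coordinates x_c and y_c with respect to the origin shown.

vertical leg: A = 34 × 85 = 2890.00, centroid at (17.00, 42.50).
horizontal leg: A = 60 × 26 = 1560.00, centroid at (64.00, 13.00).
ΣA = 4450.00 mm², ΣAx_c = 148970.00 mm³, ΣAy_c = 143105.00 mm³.
x_c = 148970.00/4450.00 = 33.48 mm; y_c = 143105.00/4450.00 = 32.16 mm.

x_c = 33.48 mm, y_c = 32.16 mm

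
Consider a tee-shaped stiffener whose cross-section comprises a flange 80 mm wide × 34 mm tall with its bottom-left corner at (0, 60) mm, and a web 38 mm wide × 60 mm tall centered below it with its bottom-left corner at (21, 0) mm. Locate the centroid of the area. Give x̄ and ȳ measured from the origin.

x̄ = 40.00 mm, ȳ = 55.57 mm

web: A = 38 × 60 = 2280.00, centroid at (40.00, 30.00).
flange: A = 80 × 34 = 2720.00, centroid at (40.00, 77.00).
ΣA = 5000.00 mm²
ΣAx̄ = (2280.00)(40.00) + (2720.00)(40.00) = 200000.00 mm³
ΣAȳ = (2280.00)(30.00) + (2720.00)(77.00) = 277840.00 mm³
x̄ = 200000.00 / 5000.00 = 40.00 mm
ȳ = 277840.00 / 5000.00 = 55.57 mm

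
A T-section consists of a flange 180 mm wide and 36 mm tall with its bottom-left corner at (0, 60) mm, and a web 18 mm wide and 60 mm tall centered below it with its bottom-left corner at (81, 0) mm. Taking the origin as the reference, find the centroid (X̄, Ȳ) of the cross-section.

X̄ = 90.00 mm, Ȳ = 71.14 mm

Part | A | x̄ᵢ | ȳᵢ | A·x̄ᵢ | A·ȳᵢ
web | 1080.00 | 90.00 | 30.00 | 97200.00 | 32400.00
flange | 6480.00 | 90.00 | 78.00 | 583200.00 | 505440.00
Σ | 7560.00 |  |  | 680400.00 | 537840.00
X̄ = 680400.00 / 7560.00 = 90.00 mm
Ȳ = 537840.00 / 7560.00 = 71.14 mm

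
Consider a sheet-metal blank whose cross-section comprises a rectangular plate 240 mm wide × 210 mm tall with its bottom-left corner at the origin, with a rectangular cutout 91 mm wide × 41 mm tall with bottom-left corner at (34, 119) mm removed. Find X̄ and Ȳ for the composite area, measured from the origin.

X̄ = 123.24 mm, Ȳ = 102.24 mm

plate: A = 240 × 210 = 50400.00, centroid at (120.00, 105.00).
hole: A = −(91 × 41) = -3731.00, centroid at (79.50, 139.50).
ΣA = 46669.00 mm²
ΣAX̄ = (50400.00)(120.00) + (-3731.00)(79.50) = 5751385.50 mm³
ΣAȲ = (50400.00)(105.00) + (-3731.00)(139.50) = 4771525.50 mm³
X̄ = 5751385.50 / 46669.00 = 123.24 mm
Ȳ = 4771525.50 / 46669.00 = 102.24 mm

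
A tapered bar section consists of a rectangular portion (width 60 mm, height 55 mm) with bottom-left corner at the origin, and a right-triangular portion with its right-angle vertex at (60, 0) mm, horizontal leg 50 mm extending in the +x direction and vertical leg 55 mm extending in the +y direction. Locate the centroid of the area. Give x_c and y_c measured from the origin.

Part | A | x̄ᵢ | ȳᵢ | A·x̄ᵢ | A·ȳᵢ
rectangular portion | 3300.00 | 30.00 | 27.50 | 99000.00 | 90750.00
triangular portion | 1375.00 | 76.67 | 18.33 | 105416.67 | 25208.33
Σ | 4675.00 |  |  | 204416.67 | 115958.33
x_c = 204416.67 / 4675.00 = 43.73 mm
y_c = 115958.33 / 4675.00 = 24.80 mm

x_c = 43.73 mm, y_c = 24.80 mm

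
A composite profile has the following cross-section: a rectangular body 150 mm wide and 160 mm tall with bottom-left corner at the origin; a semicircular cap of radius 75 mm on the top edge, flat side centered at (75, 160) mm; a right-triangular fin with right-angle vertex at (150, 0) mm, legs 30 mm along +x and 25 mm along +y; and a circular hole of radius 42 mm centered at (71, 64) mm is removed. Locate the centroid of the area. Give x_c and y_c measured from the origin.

rectangular body: A = 150 × 160 = 24000.00, centroid at (75.00, 80.00).
semicircular top: A = ½π·75² = 8835.73, centroid at (75.00, 191.83).
triangular fin: A = ½·30·25 = 375.00, centroid at (160.00, 8.33).
hole: A = −π·42² = -5541.77, centroid at (71.00, 64.00).
ΣA = 27668.96 mm², ΣAx_c = 2129214.07 mm³, ΣAy_c = 3263418.45 mm³.
x_c = 2129214.07/27668.96 = 76.95 mm; y_c = 3263418.45/27668.96 = 117.95 mm.

x_c = 76.95 mm, y_c = 117.95 mm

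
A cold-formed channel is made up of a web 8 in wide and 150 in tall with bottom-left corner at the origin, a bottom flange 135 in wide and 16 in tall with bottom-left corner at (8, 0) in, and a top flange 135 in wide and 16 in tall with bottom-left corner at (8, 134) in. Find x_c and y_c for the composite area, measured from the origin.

x_c = 59.96 in, y_c = 75.00 in

Part | A | x̄ᵢ | ȳᵢ | A·x̄ᵢ | A·ȳᵢ
web | 1200.00 | 4.00 | 75.00 | 4800.00 | 90000.00
bottom flange | 2160.00 | 75.50 | 8.00 | 163080.00 | 17280.00
top flange | 2160.00 | 75.50 | 142.00 | 163080.00 | 306720.00
Σ | 5520.00 |  |  | 330960.00 | 414000.00
x_c = 330960.00 / 5520.00 = 59.96 in
y_c = 414000.00 / 5520.00 = 75.00 in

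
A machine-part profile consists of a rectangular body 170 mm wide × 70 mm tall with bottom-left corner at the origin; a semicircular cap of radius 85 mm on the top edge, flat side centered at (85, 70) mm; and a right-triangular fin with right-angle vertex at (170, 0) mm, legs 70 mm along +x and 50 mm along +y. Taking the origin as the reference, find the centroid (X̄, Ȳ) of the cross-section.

X̄ = 92.58 mm, Ȳ = 65.98 mm

rectangular body: A = 170 × 70 = 11900.00, centroid at (85.00, 35.00).
semicircular top: A = ½π·85² = 11349.00, centroid at (85.00, 106.08).
triangular fin: A = ½·70·50 = 1750.00, centroid at (193.33, 16.67).
ΣA = 24999.00 mm², ΣAX̄ = 2314498.63 mm³, ΣAȲ = 1649513.58 mm³.
X̄ = 2314498.63/24999.00 = 92.58 mm; Ȳ = 1649513.58/24999.00 = 65.98 mm.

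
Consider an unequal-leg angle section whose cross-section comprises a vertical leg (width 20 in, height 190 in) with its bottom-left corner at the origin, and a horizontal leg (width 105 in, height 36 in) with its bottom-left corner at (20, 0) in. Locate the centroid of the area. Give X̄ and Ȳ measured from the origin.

Part | A | x̄ᵢ | ȳᵢ | A·x̄ᵢ | A·ȳᵢ
vertical leg | 3800.00 | 10.00 | 95.00 | 38000.00 | 361000.00
horizontal leg | 3780.00 | 72.50 | 18.00 | 274050.00 | 68040.00
Σ | 7580.00 |  |  | 312050.00 | 429040.00
X̄ = 312050.00 / 7580.00 = 41.17 in
Ȳ = 429040.00 / 7580.00 = 56.60 in

X̄ = 41.17 in, Ȳ = 56.60 in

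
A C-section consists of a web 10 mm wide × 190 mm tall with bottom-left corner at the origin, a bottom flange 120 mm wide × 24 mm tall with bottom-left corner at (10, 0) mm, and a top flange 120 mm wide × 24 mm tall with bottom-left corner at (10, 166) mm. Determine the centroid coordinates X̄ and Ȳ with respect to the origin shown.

web: A = 10 × 190 = 1900.00, centroid at (5.00, 95.00).
bottom flange: A = 120 × 24 = 2880.00, centroid at (70.00, 12.00).
top flange: A = 120 × 24 = 2880.00, centroid at (70.00, 178.00).
ΣA = 7660.00 mm², ΣAX̄ = 412700.00 mm³, ΣAȲ = 727700.00 mm³.
X̄ = 412700.00/7660.00 = 53.88 mm; Ȳ = 727700.00/7660.00 = 95.00 mm.

X̄ = 53.88 mm, Ȳ = 95.00 mm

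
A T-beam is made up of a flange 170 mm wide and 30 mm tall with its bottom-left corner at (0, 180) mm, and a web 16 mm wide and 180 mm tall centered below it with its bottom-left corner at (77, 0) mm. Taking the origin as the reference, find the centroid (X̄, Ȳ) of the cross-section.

Part | A | x̄ᵢ | ȳᵢ | A·x̄ᵢ | A·ȳᵢ
web | 2880.00 | 85.00 | 90.00 | 244800.00 | 259200.00
flange | 5100.00 | 85.00 | 195.00 | 433500.00 | 994500.00
Σ | 7980.00 |  |  | 678300.00 | 1253700.00
X̄ = 678300.00 / 7980.00 = 85.00 mm
Ȳ = 1253700.00 / 7980.00 = 157.11 mm

X̄ = 85.00 mm, Ȳ = 157.11 mm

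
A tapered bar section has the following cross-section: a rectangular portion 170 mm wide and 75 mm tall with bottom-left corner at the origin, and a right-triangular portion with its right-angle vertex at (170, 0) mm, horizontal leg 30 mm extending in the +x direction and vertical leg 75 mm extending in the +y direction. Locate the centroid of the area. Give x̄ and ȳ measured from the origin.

rectangular portion: A = 170 × 75 = 12750.00, centroid at (85.00, 37.50).
triangular portion: A = ½·30·75 = 1125.00, centroid at (180.00, 25.00).
ΣA = 13875.00 mm²
ΣAx̄ = (12750.00)(85.00) + (1125.00)(180.00) = 1286250.00 mm³
ΣAȳ = (12750.00)(37.50) + (1125.00)(25.00) = 506250.00 mm³
x̄ = 1286250.00 / 13875.00 = 92.70 mm
ȳ = 506250.00 / 13875.00 = 36.49 mm

x̄ = 92.70 mm, ȳ = 36.49 mm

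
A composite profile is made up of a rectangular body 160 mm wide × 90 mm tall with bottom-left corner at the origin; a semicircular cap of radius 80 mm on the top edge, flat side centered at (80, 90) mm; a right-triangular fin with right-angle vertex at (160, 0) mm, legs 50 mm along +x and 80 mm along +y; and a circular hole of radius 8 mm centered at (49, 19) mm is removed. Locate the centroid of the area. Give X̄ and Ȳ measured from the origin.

X̄ = 87.60 mm, Ȳ = 74.04 mm

rectangular body: A = 160 × 90 = 14400.00, centroid at (80.00, 45.00).
semicircular top: A = ½π·80² = 10053.10, centroid at (80.00, 123.95).
triangular fin: A = ½·50·80 = 2000.00, centroid at (176.67, 26.67).
hole: A = −π·8² = -201.06, centroid at (49.00, 19.00).
ΣA = 26252.03 mm²
ΣAX̄ = (14400.00)(80.00) + (10053.10)(80.00) + (2000.00)(176.67) + (-201.06)(49.00) = 2299729.02 mm³
ΣAȲ = (14400.00)(45.00) + (10053.10)(123.95) + (2000.00)(26.67) + (-201.06)(19.00) = 1943625.17 mm³
X̄ = 2299729.02 / 26252.03 = 87.60 mm
Ȳ = 1943625.17 / 26252.03 = 74.04 mm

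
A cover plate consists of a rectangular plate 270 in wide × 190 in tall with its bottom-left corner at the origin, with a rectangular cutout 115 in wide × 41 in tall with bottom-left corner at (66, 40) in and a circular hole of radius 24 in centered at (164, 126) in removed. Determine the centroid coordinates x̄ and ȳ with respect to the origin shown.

Part | A | x̄ᵢ | ȳᵢ | A·x̄ᵢ | A·ȳᵢ
plate | 51300.00 | 135.00 | 95.00 | 6925500.00 | 4873500.00
hole 1 | -4715.00 | 123.50 | 60.50 | -582302.50 | -285257.50
hole 2 | -1809.56 | 164.00 | 126.00 | -296767.41 | -228004.23
Σ | 44775.44 |  |  | 6046430.09 | 4360238.27
x̄ = 6046430.09 / 44775.44 = 135.04 in
ȳ = 4360238.27 / 44775.44 = 97.38 in

x̄ = 135.04 in, ȳ = 97.38 in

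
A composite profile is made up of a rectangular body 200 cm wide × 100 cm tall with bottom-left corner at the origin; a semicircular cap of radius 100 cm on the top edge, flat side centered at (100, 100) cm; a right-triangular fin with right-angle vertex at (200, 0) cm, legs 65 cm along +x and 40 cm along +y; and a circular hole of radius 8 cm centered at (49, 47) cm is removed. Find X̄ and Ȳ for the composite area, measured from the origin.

X̄ = 104.58 cm, Ȳ = 88.17 cm

rectangular body: A = 200 × 100 = 20000.00, centroid at (100.00, 50.00).
semicircular top: A = ½π·100² = 15707.96, centroid at (100.00, 142.44).
triangular fin: A = ½·65·40 = 1300.00, centroid at (221.67, 13.33).
hole: A = −π·8² = -201.06, centroid at (49.00, 47.00).
ΣA = 36806.90 cm², ΣAX̄ = 3849110.96 cm³, ΣAȲ = 3245346.42 cm³.
X̄ = 3849110.96/36806.90 = 104.58 cm; Ȳ = 3245346.42/36806.90 = 88.17 cm.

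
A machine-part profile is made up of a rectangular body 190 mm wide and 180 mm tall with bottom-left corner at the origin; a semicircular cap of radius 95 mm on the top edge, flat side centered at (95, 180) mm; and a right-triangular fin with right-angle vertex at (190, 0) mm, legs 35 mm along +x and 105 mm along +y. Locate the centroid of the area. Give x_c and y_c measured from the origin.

Part | A | x̄ᵢ | ȳᵢ | A·x̄ᵢ | A·ȳᵢ
rectangular body | 34200.00 | 95.00 | 90.00 | 3249000.00 | 3078000.00
semicircular top | 14176.44 | 95.00 | 220.32 | 1346761.50 | 3123341.97
triangular fin | 1837.50 | 201.67 | 35.00 | 370562.50 | 64312.50
Σ | 50213.94 |  |  | 4966324.00 | 6265654.47
x_c = 4966324.00 / 50213.94 = 98.90 mm
y_c = 6265654.47 / 50213.94 = 124.78 mm

x_c = 98.90 mm, y_c = 124.78 mm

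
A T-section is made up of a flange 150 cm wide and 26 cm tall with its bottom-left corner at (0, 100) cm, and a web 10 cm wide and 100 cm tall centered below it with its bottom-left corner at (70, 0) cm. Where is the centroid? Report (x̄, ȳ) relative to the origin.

web: A = 10 × 100 = 1000.00, centroid at (75.00, 50.00).
flange: A = 150 × 26 = 3900.00, centroid at (75.00, 113.00).
ΣA = 4900.00 cm², ΣAx̄ = 367500.00 cm³, ΣAȳ = 490700.00 cm³.
x̄ = 367500.00/4900.00 = 75.00 cm; ȳ = 490700.00/4900.00 = 100.14 cm.

x̄ = 75.00 cm, ȳ = 100.14 cm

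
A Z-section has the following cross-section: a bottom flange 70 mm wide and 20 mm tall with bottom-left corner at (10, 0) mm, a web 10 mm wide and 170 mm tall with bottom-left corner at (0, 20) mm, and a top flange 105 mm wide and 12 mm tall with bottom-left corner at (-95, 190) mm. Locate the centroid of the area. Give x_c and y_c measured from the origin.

Part | A | x̄ᵢ | ȳᵢ | A·x̄ᵢ | A·ȳᵢ
bottom flange | 1400.00 | 45.00 | 10.00 | 63000.00 | 14000.00
web | 1700.00 | 5.00 | 105.00 | 8500.00 | 178500.00
top flange | 1260.00 | -42.50 | 196.00 | -53550.00 | 246960.00
Σ | 4360.00 |  |  | 17950.00 | 439460.00
x_c = 17950.00 / 4360.00 = 4.12 mm
y_c = 439460.00 / 4360.00 = 100.79 mm

x_c = 4.12 mm, y_c = 100.79 mm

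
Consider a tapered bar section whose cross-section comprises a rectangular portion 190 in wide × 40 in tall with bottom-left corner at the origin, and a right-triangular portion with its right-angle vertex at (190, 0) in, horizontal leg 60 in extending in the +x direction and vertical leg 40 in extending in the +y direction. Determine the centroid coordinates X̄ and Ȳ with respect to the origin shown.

X̄ = 110.68 in, Ȳ = 19.09 in

Part | A | x̄ᵢ | ȳᵢ | A·x̄ᵢ | A·ȳᵢ
rectangular portion | 7600.00 | 95.00 | 20.00 | 722000.00 | 152000.00
triangular portion | 1200.00 | 210.00 | 13.33 | 252000.00 | 16000.00
Σ | 8800.00 |  |  | 974000.00 | 168000.00
X̄ = 974000.00 / 8800.00 = 110.68 in
Ȳ = 168000.00 / 8800.00 = 19.09 in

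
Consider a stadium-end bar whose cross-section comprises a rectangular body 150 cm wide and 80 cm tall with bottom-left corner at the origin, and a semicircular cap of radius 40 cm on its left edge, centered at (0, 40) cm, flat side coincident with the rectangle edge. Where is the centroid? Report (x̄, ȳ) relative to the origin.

x̄ = 59.07 cm, ȳ = 40.00 cm

Part | A | x̄ᵢ | ȳᵢ | A·x̄ᵢ | A·ȳᵢ
rectangular body | 12000.00 | 75.00 | 40.00 | 900000.00 | 480000.00
semicircular end | 2513.27 | -16.98 | 40.00 | -42666.67 | 100530.96
Σ | 14513.27 |  |  | 857333.33 | 580530.96
x̄ = 857333.33 / 14513.27 = 59.07 cm
ȳ = 580530.96 / 14513.27 = 40.00 cm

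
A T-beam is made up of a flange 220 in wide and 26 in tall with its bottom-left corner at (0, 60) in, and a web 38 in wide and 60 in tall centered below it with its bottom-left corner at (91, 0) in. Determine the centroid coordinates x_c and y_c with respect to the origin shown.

web: A = 38 × 60 = 2280.00, centroid at (110.00, 30.00).
flange: A = 220 × 26 = 5720.00, centroid at (110.00, 73.00).
ΣA = 8000.00 in²
ΣAx_c = (2280.00)(110.00) + (5720.00)(110.00) = 880000.00 in³
ΣAy_c = (2280.00)(30.00) + (5720.00)(73.00) = 485960.00 in³
x_c = 880000.00 / 8000.00 = 110.00 in
y_c = 485960.00 / 8000.00 = 60.74 in

x_c = 110.00 in, y_c = 60.74 in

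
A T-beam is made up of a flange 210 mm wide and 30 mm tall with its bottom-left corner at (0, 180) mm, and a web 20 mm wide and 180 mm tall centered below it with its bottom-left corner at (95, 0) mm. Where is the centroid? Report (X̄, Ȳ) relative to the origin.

web: A = 20 × 180 = 3600.00, centroid at (105.00, 90.00).
flange: A = 210 × 30 = 6300.00, centroid at (105.00, 195.00).
ΣA = 9900.00 mm², ΣAX̄ = 1039500.00 mm³, ΣAȲ = 1552500.00 mm³.
X̄ = 1039500.00/9900.00 = 105.00 mm; Ȳ = 1552500.00/9900.00 = 156.82 mm.

X̄ = 105.00 mm, Ȳ = 156.82 mm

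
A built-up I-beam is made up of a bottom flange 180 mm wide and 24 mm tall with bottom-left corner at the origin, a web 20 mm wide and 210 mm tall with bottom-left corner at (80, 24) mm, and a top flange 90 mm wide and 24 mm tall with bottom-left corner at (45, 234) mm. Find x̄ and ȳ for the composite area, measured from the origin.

x̄ = 90.00 mm, ȳ = 105.34 mm

bottom flange: A = 180 × 24 = 4320.00, centroid at (90.00, 12.00).
web: A = 20 × 210 = 4200.00, centroid at (90.00, 129.00).
top flange: A = 90 × 24 = 2160.00, centroid at (90.00, 246.00).
ΣA = 10680.00 mm², ΣAx̄ = 961200.00 mm³, ΣAȳ = 1125000.00 mm³.
x̄ = 961200.00/10680.00 = 90.00 mm; ȳ = 1125000.00/10680.00 = 105.34 mm.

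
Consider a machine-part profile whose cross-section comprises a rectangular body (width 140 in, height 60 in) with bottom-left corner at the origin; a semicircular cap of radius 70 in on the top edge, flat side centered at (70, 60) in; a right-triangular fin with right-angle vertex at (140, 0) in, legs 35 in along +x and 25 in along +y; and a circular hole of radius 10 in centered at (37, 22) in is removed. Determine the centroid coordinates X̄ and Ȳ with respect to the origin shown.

X̄ = 72.84 in, Ȳ = 57.90 in

rectangular body: A = 140 × 60 = 8400.00, centroid at (70.00, 30.00).
semicircular top: A = ½π·70² = 7696.90, centroid at (70.00, 89.71).
triangular fin: A = ½·35·25 = 437.50, centroid at (151.67, 8.33).
hole: A = −π·10² = -314.16, centroid at (37.00, 22.00).
ΣA = 16220.24 in², ΣAX̄ = 1181513.41 in³, ΣAȲ = 939215.12 in³.
X̄ = 1181513.41/16220.24 = 72.84 in; Ȳ = 939215.12/16220.24 = 57.90 in.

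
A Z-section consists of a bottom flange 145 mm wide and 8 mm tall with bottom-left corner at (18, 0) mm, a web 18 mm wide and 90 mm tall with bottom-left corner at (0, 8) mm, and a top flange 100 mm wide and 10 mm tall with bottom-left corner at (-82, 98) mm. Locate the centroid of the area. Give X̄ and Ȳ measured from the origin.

bottom flange: A = 145 × 8 = 1160.00, centroid at (90.50, 4.00).
web: A = 18 × 90 = 1620.00, centroid at (9.00, 53.00).
top flange: A = 100 × 10 = 1000.00, centroid at (-32.00, 103.00).
ΣA = 3780.00 mm², ΣAX̄ = 87560.00 mm³, ΣAȲ = 193500.00 mm³.
X̄ = 87560.00/3780.00 = 23.16 mm; Ȳ = 193500.00/3780.00 = 51.19 mm.

X̄ = 23.16 mm, Ȳ = 51.19 mm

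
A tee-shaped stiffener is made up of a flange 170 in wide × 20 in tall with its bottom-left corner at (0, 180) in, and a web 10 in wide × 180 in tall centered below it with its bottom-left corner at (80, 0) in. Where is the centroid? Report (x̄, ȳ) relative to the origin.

x̄ = 85.00 in, ȳ = 155.38 in

web: A = 10 × 180 = 1800.00, centroid at (85.00, 90.00).
flange: A = 170 × 20 = 3400.00, centroid at (85.00, 190.00).
ΣA = 5200.00 in², ΣAx̄ = 442000.00 in³, ΣAȳ = 808000.00 in³.
x̄ = 442000.00/5200.00 = 85.00 in; ȳ = 808000.00/5200.00 = 155.38 in.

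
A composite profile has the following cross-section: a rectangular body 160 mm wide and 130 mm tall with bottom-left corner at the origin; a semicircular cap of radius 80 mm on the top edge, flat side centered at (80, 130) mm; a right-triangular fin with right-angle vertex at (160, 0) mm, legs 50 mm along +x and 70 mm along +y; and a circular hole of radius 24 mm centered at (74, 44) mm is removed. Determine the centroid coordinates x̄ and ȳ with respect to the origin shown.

rectangular body: A = 160 × 130 = 20800.00, centroid at (80.00, 65.00).
semicircular top: A = ½π·80² = 10053.10, centroid at (80.00, 163.95).
triangular fin: A = ½·50·70 = 1750.00, centroid at (176.67, 23.33).
hole: A = −π·24² = -1809.56, centroid at (74.00, 44.00).
ΣA = 30793.54 mm²
ΣAx̄ = (20800.00)(80.00) + (10053.10)(80.00) + (1750.00)(176.67) + (-1809.56)(74.00) = 2643507.14 mm³
ΣAȳ = (20800.00)(65.00) + (10053.10)(163.95) + (1750.00)(23.33) + (-1809.56)(44.00) = 2961448.69 mm³
x̄ = 2643507.14 / 30793.54 = 85.85 mm
ȳ = 2961448.69 / 30793.54 = 96.17 mm

x̄ = 85.85 mm, ȳ = 96.17 mm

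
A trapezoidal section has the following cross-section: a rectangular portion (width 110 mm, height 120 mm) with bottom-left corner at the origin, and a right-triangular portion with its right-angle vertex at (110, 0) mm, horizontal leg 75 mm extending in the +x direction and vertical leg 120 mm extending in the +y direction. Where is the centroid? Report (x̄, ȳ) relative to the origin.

x̄ = 75.34 mm, ȳ = 54.92 mm

rectangular portion: A = 110 × 120 = 13200.00, centroid at (55.00, 60.00).
triangular portion: A = ½·75·120 = 4500.00, centroid at (135.00, 40.00).
ΣA = 17700.00 mm²
ΣAx̄ = (13200.00)(55.00) + (4500.00)(135.00) = 1333500.00 mm³
ΣAȳ = (13200.00)(60.00) + (4500.00)(40.00) = 972000.00 mm³
x̄ = 1333500.00 / 17700.00 = 75.34 mm
ȳ = 972000.00 / 17700.00 = 54.92 mm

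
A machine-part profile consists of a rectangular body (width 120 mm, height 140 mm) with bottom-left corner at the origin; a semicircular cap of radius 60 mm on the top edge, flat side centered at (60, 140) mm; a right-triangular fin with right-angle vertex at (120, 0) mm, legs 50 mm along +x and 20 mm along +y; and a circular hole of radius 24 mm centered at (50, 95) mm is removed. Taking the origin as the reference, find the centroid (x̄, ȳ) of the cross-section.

x̄ = 62.67 mm, ȳ = 91.89 mm

rectangular body: A = 120 × 140 = 16800.00, centroid at (60.00, 70.00).
semicircular top: A = ½π·60² = 5654.87, centroid at (60.00, 165.46).
triangular fin: A = ½·50·20 = 500.00, centroid at (136.67, 6.67).
hole: A = −π·24² = -1809.56, centroid at (50.00, 95.00).
ΣA = 21145.31 mm²
ΣAx̄ = (16800.00)(60.00) + (5654.87)(60.00) + (500.00)(136.67) + (-1809.56)(50.00) = 1325147.47 mm³
ΣAȳ = (16800.00)(70.00) + (5654.87)(165.46) + (500.00)(6.67) + (-1809.56)(95.00) = 1943106.73 mm³
x̄ = 1325147.47 / 21145.31 = 62.67 mm
ȳ = 1943106.73 / 21145.31 = 91.89 mm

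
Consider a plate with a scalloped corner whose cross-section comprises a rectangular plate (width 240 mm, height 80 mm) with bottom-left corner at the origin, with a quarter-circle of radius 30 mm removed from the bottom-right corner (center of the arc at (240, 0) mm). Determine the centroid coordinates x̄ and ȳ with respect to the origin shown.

plate: A = 240 × 80 = 19200.00, centroid at (120.00, 40.00).
removed quarter-circle: A = −¼π·30² = -706.86, centroid at (227.27, 12.73).
ΣA = 18493.14 mm², ΣAx̄ = 2143354.00 mm³, ΣAȳ = 759000.00 mm³.
x̄ = 2143354.00/18493.14 = 115.90 mm; ȳ = 759000.00/18493.14 = 41.04 mm.

x̄ = 115.90 mm, ȳ = 41.04 mm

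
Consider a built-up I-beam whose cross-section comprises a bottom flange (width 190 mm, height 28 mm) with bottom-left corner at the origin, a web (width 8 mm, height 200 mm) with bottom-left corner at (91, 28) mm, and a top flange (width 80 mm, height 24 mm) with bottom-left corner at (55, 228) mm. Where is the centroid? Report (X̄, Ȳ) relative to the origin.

X̄ = 95.00 mm, Ȳ = 83.72 mm

Part | A | x̄ᵢ | ȳᵢ | A·x̄ᵢ | A·ȳᵢ
bottom flange | 5320.00 | 95.00 | 14.00 | 505400.00 | 74480.00
web | 1600.00 | 95.00 | 128.00 | 152000.00 | 204800.00
top flange | 1920.00 | 95.00 | 240.00 | 182400.00 | 460800.00
Σ | 8840.00 |  |  | 839800.00 | 740080.00
X̄ = 839800.00 / 8840.00 = 95.00 mm
Ȳ = 740080.00 / 8840.00 = 83.72 mm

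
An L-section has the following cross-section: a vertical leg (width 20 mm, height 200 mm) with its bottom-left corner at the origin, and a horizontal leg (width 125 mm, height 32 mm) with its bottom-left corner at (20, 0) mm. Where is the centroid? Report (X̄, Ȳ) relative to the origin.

vertical leg: A = 20 × 200 = 4000.00, centroid at (10.00, 100.00).
horizontal leg: A = 125 × 32 = 4000.00, centroid at (82.50, 16.00).
ΣA = 8000.00 mm²
ΣAX̄ = (4000.00)(10.00) + (4000.00)(82.50) = 370000.00 mm³
ΣAȲ = (4000.00)(100.00) + (4000.00)(16.00) = 464000.00 mm³
X̄ = 370000.00 / 8000.00 = 46.25 mm
Ȳ = 464000.00 / 8000.00 = 58.00 mm

X̄ = 46.25 mm, Ȳ = 58.00 mm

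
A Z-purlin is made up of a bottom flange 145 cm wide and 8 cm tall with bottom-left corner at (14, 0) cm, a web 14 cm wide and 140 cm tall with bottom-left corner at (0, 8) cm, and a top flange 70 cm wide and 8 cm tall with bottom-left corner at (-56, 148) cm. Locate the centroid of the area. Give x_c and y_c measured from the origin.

bottom flange: A = 145 × 8 = 1160.00, centroid at (86.50, 4.00).
web: A = 14 × 140 = 1960.00, centroid at (7.00, 78.00).
top flange: A = 70 × 8 = 560.00, centroid at (-21.00, 152.00).
ΣA = 3680.00 cm², ΣAx_c = 102300.00 cm³, ΣAy_c = 242640.00 cm³.
x_c = 102300.00/3680.00 = 27.80 cm; y_c = 242640.00/3680.00 = 65.93 cm.

x_c = 27.80 cm, y_c = 65.93 cm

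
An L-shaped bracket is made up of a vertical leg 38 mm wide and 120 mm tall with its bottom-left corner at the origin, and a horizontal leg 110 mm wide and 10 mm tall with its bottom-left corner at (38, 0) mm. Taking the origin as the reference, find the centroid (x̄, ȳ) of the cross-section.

x̄ = 33.38 mm, ȳ = 49.31 mm

Part | A | x̄ᵢ | ȳᵢ | A·x̄ᵢ | A·ȳᵢ
vertical leg | 4560.00 | 19.00 | 60.00 | 86640.00 | 273600.00
horizontal leg | 1100.00 | 93.00 | 5.00 | 102300.00 | 5500.00
Σ | 5660.00 |  |  | 188940.00 | 279100.00
x̄ = 188940.00 / 5660.00 = 33.38 mm
ȳ = 279100.00 / 5660.00 = 49.31 mm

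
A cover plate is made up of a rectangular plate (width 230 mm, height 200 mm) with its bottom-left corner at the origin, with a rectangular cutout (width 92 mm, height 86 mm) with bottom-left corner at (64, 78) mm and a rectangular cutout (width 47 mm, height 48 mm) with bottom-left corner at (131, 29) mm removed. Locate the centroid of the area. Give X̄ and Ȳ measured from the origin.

X̄ = 113.62 mm, Ȳ = 98.32 mm

plate: A = 230 × 200 = 46000.00, centroid at (115.00, 100.00).
hole 1: A = −(92 × 86) = -7912.00, centroid at (110.00, 121.00).
hole 2: A = −(47 × 48) = -2256.00, centroid at (154.50, 53.00).
ΣA = 35832.00 mm²
ΣAX̄ = (46000.00)(115.00) + (-7912.00)(110.00) + (-2256.00)(154.50) = 4071128.00 mm³
ΣAȲ = (46000.00)(100.00) + (-7912.00)(121.00) + (-2256.00)(53.00) = 3523080.00 mm³
X̄ = 4071128.00 / 35832.00 = 113.62 mm
Ȳ = 3523080.00 / 35832.00 = 98.32 mm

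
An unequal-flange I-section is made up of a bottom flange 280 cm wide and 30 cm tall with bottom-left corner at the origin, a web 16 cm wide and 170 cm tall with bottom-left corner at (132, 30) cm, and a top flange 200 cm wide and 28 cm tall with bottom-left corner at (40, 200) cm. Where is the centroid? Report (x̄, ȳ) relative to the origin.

bottom flange: A = 280 × 30 = 8400.00, centroid at (140.00, 15.00).
web: A = 16 × 170 = 2720.00, centroid at (140.00, 115.00).
top flange: A = 200 × 28 = 5600.00, centroid at (140.00, 214.00).
ΣA = 16720.00 cm², ΣAx̄ = 2340800.00 cm³, ΣAȳ = 1637200.00 cm³.
x̄ = 2340800.00/16720.00 = 140.00 cm; ȳ = 1637200.00/16720.00 = 97.92 cm.

x̄ = 140.00 cm, ȳ = 97.92 cm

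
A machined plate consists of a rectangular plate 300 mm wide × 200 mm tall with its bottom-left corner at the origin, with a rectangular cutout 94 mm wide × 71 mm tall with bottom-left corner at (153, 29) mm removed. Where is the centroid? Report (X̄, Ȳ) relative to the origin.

Part | A | x̄ᵢ | ȳᵢ | A·x̄ᵢ | A·ȳᵢ
plate | 60000.00 | 150.00 | 100.00 | 9000000.00 | 6000000.00
hole | -6674.00 | 200.00 | 64.50 | -1334800.00 | -430473.00
Σ | 53326.00 |  |  | 7665200.00 | 5569527.00
X̄ = 7665200.00 / 53326.00 = 143.74 mm
Ȳ = 5569527.00 / 53326.00 = 104.44 mm

X̄ = 143.74 mm, Ȳ = 104.44 mm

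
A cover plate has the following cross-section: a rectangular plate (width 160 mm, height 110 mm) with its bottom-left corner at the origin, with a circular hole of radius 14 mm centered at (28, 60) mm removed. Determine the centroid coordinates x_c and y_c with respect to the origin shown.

x_c = 81.89 mm, y_c = 54.82 mm

plate: A = 160 × 110 = 17600.00, centroid at (80.00, 55.00).
hole: A = −π·14² = -615.75, centroid at (28.00, 60.00).
ΣA = 16984.25 mm²
ΣAx_c = (17600.00)(80.00) + (-615.75)(28.00) = 1390758.94 mm³
ΣAy_c = (17600.00)(55.00) + (-615.75)(60.00) = 931054.87 mm³
x_c = 1390758.94 / 16984.25 = 81.89 mm
y_c = 931054.87 / 16984.25 = 54.82 mm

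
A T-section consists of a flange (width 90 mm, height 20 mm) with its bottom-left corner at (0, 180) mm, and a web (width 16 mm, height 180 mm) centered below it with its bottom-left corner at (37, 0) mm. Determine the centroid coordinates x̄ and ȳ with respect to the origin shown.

web: A = 16 × 180 = 2880.00, centroid at (45.00, 90.00).
flange: A = 90 × 20 = 1800.00, centroid at (45.00, 190.00).
ΣA = 4680.00 mm², ΣAx̄ = 210600.00 mm³, ΣAȳ = 601200.00 mm³.
x̄ = 210600.00/4680.00 = 45.00 mm; ȳ = 601200.00/4680.00 = 128.46 mm.

x̄ = 45.00 mm, ȳ = 128.46 mm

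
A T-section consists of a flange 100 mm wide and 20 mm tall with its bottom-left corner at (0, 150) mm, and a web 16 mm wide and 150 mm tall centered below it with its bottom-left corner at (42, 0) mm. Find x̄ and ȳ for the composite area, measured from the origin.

web: A = 16 × 150 = 2400.00, centroid at (50.00, 75.00).
flange: A = 100 × 20 = 2000.00, centroid at (50.00, 160.00).
ΣA = 4400.00 mm², ΣAx̄ = 220000.00 mm³, ΣAȳ = 500000.00 mm³.
x̄ = 220000.00/4400.00 = 50.00 mm; ȳ = 500000.00/4400.00 = 113.64 mm.

x̄ = 50.00 mm, ȳ = 113.64 mm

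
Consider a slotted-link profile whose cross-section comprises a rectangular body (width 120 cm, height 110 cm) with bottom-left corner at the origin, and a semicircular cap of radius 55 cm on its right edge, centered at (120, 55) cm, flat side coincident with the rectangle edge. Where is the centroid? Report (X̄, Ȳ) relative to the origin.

rectangular body: A = 120 × 110 = 13200.00, centroid at (60.00, 55.00).
semicircular end: A = ½π·55² = 4751.66, centroid at (143.34, 55.00).
ΣA = 17951.66 cm²
ΣAX̄ = (13200.00)(60.00) + (4751.66)(143.34) = 1473115.73 cm³
ΣAȲ = (13200.00)(55.00) + (4751.66)(55.00) = 987341.24 cm³
X̄ = 1473115.73 / 17951.66 = 82.06 cm
Ȳ = 987341.24 / 17951.66 = 55.00 cm

X̄ = 82.06 cm, Ȳ = 55.00 cm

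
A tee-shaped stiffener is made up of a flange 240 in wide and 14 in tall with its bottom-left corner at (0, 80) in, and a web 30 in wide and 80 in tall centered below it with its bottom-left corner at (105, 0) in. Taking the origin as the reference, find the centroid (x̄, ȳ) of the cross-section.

Part | A | x̄ᵢ | ȳᵢ | A·x̄ᵢ | A·ȳᵢ
web | 2400.00 | 120.00 | 40.00 | 288000.00 | 96000.00
flange | 3360.00 | 120.00 | 87.00 | 403200.00 | 292320.00
Σ | 5760.00 |  |  | 691200.00 | 388320.00
x̄ = 691200.00 / 5760.00 = 120.00 in
ȳ = 388320.00 / 5760.00 = 67.42 in

x̄ = 120.00 in, ȳ = 67.42 in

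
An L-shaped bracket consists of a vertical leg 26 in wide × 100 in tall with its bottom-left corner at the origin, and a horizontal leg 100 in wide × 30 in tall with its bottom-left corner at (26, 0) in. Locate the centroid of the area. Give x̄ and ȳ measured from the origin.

vertical leg: A = 26 × 100 = 2600.00, centroid at (13.00, 50.00).
horizontal leg: A = 100 × 30 = 3000.00, centroid at (76.00, 15.00).
ΣA = 5600.00 in²
ΣAx̄ = (2600.00)(13.00) + (3000.00)(76.00) = 261800.00 in³
ΣAȳ = (2600.00)(50.00) + (3000.00)(15.00) = 175000.00 in³
x̄ = 261800.00 / 5600.00 = 46.75 in
ȳ = 175000.00 / 5600.00 = 31.25 in

x̄ = 46.75 in, ȳ = 31.25 in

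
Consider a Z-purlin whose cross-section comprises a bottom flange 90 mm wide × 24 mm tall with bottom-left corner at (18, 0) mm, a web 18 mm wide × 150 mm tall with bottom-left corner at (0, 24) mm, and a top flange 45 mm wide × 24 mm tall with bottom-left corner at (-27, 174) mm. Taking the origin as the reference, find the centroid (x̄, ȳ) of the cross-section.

x̄ = 26.18 mm, ȳ = 83.18 mm

Part | A | x̄ᵢ | ȳᵢ | A·x̄ᵢ | A·ȳᵢ
bottom flange | 2160.00 | 63.00 | 12.00 | 136080.00 | 25920.00
web | 2700.00 | 9.00 | 99.00 | 24300.00 | 267300.00
top flange | 1080.00 | -4.50 | 186.00 | -4860.00 | 200880.00
Σ | 5940.00 |  |  | 155520.00 | 494100.00
x̄ = 155520.00 / 5940.00 = 26.18 mm
ȳ = 494100.00 / 5940.00 = 83.18 mm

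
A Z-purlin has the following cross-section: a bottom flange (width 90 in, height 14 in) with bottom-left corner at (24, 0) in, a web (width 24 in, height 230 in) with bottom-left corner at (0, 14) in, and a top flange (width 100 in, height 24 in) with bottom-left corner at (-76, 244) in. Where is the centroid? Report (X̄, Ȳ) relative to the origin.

bottom flange: A = 90 × 14 = 1260.00, centroid at (69.00, 7.00).
web: A = 24 × 230 = 5520.00, centroid at (12.00, 129.00).
top flange: A = 100 × 24 = 2400.00, centroid at (-26.00, 256.00).
ΣA = 9180.00 in², ΣAX̄ = 90780.00 in³, ΣAȲ = 1335300.00 in³.
X̄ = 90780.00/9180.00 = 9.89 in; Ȳ = 1335300.00/9180.00 = 145.46 in.

X̄ = 9.89 in, Ȳ = 145.46 in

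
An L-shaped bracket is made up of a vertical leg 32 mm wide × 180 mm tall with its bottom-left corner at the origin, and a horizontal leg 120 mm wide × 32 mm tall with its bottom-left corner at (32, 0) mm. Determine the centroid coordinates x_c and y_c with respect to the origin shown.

Part | A | x̄ᵢ | ȳᵢ | A·x̄ᵢ | A·ȳᵢ
vertical leg | 5760.00 | 16.00 | 90.00 | 92160.00 | 518400.00
horizontal leg | 3840.00 | 92.00 | 16.00 | 353280.00 | 61440.00
Σ | 9600.00 |  |  | 445440.00 | 579840.00
x_c = 445440.00 / 9600.00 = 46.40 mm
y_c = 579840.00 / 9600.00 = 60.40 mm

x_c = 46.40 mm, y_c = 60.40 mm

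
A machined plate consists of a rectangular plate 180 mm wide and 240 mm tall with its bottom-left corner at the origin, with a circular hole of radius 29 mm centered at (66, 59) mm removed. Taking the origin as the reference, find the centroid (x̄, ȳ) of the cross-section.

x̄ = 91.56 mm, ȳ = 123.97 mm

Part | A | x̄ᵢ | ȳᵢ | A·x̄ᵢ | A·ȳᵢ
plate | 43200.00 | 90.00 | 120.00 | 3888000.00 | 5184000.00
hole | -2642.08 | 66.00 | 59.00 | -174377.24 | -155882.69
Σ | 40557.92 |  |  | 3713622.76 | 5028117.31
x̄ = 3713622.76 / 40557.92 = 91.56 mm
ȳ = 5028117.31 / 40557.92 = 123.97 mm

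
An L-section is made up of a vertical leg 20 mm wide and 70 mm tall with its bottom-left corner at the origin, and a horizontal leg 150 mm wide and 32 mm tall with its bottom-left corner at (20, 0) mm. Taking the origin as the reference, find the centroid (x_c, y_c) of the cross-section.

vertical leg: A = 20 × 70 = 1400.00, centroid at (10.00, 35.00).
horizontal leg: A = 150 × 32 = 4800.00, centroid at (95.00, 16.00).
ΣA = 6200.00 mm², ΣAx_c = 470000.00 mm³, ΣAy_c = 125800.00 mm³.
x_c = 470000.00/6200.00 = 75.81 mm; y_c = 125800.00/6200.00 = 20.29 mm.

x_c = 75.81 mm, y_c = 20.29 mm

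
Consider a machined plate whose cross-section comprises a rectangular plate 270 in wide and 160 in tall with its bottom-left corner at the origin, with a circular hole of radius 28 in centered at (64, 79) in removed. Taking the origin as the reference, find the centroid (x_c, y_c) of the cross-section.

x_c = 139.29 in, y_c = 80.06 in

plate: A = 270 × 160 = 43200.00, centroid at (135.00, 80.00).
hole: A = −π·28² = -2463.01, centroid at (64.00, 79.00).
ΣA = 40736.99 in², ΣAx_c = 5674367.45 in³, ΣAy_c = 3261422.32 in³.
x_c = 5674367.45/40736.99 = 139.29 in; y_c = 3261422.32/40736.99 = 80.06 in.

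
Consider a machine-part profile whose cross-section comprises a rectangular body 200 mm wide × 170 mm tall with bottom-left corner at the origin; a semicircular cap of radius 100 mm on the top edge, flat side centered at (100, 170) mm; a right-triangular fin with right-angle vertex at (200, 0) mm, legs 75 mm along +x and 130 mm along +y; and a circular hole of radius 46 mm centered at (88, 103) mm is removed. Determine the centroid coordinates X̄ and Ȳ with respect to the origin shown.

X̄ = 114.38 mm, Ȳ = 120.03 mm

Part | A | x̄ᵢ | ȳᵢ | A·x̄ᵢ | A·ȳᵢ
rectangular body | 34000.00 | 100.00 | 85.00 | 3400000.00 | 2890000.00
semicircular top | 15707.96 | 100.00 | 212.44 | 1570796.33 | 3337020.42
triangular fin | 4875.00 | 225.00 | 43.33 | 1096875.00 | 211250.00
hole | -6647.61 | 88.00 | 103.00 | -584989.68 | -684703.84
Σ | 47935.35 |  |  | 5482681.64 | 5753566.59
X̄ = 5482681.64 / 47935.35 = 114.38 mm
Ȳ = 5753566.59 / 47935.35 = 120.03 mm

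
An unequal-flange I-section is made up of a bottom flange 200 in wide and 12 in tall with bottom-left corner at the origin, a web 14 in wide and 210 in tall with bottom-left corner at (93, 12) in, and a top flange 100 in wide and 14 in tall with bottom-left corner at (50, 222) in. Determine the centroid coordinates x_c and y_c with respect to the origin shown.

x_c = 100.00 in, y_c = 100.74 in

bottom flange: A = 200 × 12 = 2400.00, centroid at (100.00, 6.00).
web: A = 14 × 210 = 2940.00, centroid at (100.00, 117.00).
top flange: A = 100 × 14 = 1400.00, centroid at (100.00, 229.00).
ΣA = 6740.00 in²
ΣAx_c = (2400.00)(100.00) + (2940.00)(100.00) + (1400.00)(100.00) = 674000.00 in³
ΣAy_c = (2400.00)(6.00) + (2940.00)(117.00) + (1400.00)(229.00) = 678980.00 in³
x_c = 674000.00 / 6740.00 = 100.00 in
y_c = 678980.00 / 6740.00 = 100.74 in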